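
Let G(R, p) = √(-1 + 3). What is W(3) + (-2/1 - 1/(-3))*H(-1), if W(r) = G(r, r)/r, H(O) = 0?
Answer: √2/3 ≈ 0.47140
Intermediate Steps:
G(R, p) = √2
W(r) = √2/r
W(3) + (-2/1 - 1/(-3))*H(-1) = √2/3 + (-2/1 - 1/(-3))*0 = √2*(⅓) + (-2*1 - 1*(-⅓))*0 = √2/3 + (-2 + ⅓)*0 = √2/3 - 5/3*0 = √2/3 + 0 = √2/3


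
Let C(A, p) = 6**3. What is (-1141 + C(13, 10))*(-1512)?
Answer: 1398600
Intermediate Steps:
C(A, p) = 216
(-1141 + C(13, 10))*(-1512) = (-1141 + 216)*(-1512) = -925*(-1512) = 1398600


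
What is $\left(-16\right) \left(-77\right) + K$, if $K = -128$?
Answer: $1104$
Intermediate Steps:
$\left(-16\right) \left(-77\right) + K = \left(-16\right) \left(-77\right) - 128 = 1232 - 128 = 1104$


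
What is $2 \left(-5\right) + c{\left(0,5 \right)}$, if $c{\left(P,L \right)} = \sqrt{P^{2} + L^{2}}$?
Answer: $-5$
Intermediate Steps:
$c{\left(P,L \right)} = \sqrt{L^{2} + P^{2}}$
$2 \left(-5\right) + c{\left(0,5 \right)} = 2 \left(-5\right) + \sqrt{5^{2} + 0^{2}} = -10 + \sqrt{25 + 0} = -10 + \sqrt{25} = -10 + 5 = -5$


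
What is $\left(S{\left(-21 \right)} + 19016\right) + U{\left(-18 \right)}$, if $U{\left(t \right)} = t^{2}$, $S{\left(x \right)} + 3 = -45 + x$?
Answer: $19271$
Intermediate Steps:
$S{\left(x \right)} = -48 + x$ ($S{\left(x \right)} = -3 + \left(-45 + x\right) = -48 + x$)
$\left(S{\left(-21 \right)} + 19016\right) + U{\left(-18 \right)} = \left(\left(-48 - 21\right) + 19016\right) + \left(-18\right)^{2} = \left(-69 + 19016\right) + 324 = 18947 + 324 = 19271$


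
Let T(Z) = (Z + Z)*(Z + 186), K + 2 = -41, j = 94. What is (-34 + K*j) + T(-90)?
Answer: -21356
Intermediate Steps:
K = -43 (K = -2 - 41 = -43)
T(Z) = 2*Z*(186 + Z) (T(Z) = (2*Z)*(186 + Z) = 2*Z*(186 + Z))
(-34 + K*j) + T(-90) = (-34 - 43*94) + 2*(-90)*(186 - 90) = (-34 - 4042) + 2*(-90)*96 = -4076 - 17280 = -21356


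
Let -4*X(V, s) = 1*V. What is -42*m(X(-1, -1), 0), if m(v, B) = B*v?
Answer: 0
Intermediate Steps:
X(V, s) = -V/4
-42*m(X(-1, -1), 0) = -0*(-¼*(-1)) = -0/4 = -42*0 = 0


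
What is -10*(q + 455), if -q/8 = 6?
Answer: -4070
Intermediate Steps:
q = -48 (q = -8*6 = -48)
-10*(q + 455) = -10*(-48 + 455) = -10*407 = -4070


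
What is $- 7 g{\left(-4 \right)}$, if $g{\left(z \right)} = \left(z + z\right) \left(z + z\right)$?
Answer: $-448$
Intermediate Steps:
$g{\left(z \right)} = 4 z^{2}$ ($g{\left(z \right)} = 2 z 2 z = 4 z^{2}$)
$- 7 g{\left(-4 \right)} = - 7 \cdot 4 \left(-4\right)^{2} = - 7 \cdot 4 \cdot 16 = \left(-7\right) 64 = -448$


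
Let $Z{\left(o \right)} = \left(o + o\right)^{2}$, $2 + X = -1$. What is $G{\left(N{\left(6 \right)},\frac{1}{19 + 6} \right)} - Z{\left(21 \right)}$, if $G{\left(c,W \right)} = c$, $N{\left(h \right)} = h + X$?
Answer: $-1761$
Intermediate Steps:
$X = -3$ ($X = -2 - 1 = -3$)
$Z{\left(o \right)} = 4 o^{2}$ ($Z{\left(o \right)} = \left(2 o\right)^{2} = 4 o^{2}$)
$N{\left(h \right)} = -3 + h$ ($N{\left(h \right)} = h - 3 = -3 + h$)
$G{\left(N{\left(6 \right)},\frac{1}{19 + 6} \right)} - Z{\left(21 \right)} = \left(-3 + 6\right) - 4 \cdot 21^{2} = 3 - 4 \cdot 441 = 3 - 1764 = -1761$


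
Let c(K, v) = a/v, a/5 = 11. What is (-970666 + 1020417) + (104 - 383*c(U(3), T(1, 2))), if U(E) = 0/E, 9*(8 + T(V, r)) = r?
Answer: 735887/14 ≈ 52563.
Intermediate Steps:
a = 55 (a = 5*11 = 55)
T(V, r) = -8 + r/9
U(E) = 0
c(K, v) = 55/v
(-970666 + 1020417) + (104 - 383*c(U(3), T(1, 2))) = (-970666 + 1020417) + (104 - 21065/(-8 + (⅑)*2)) = 49751 + (104 - 21065/(-8 + 2/9)) = 49751 + (104 - 21065/(-70/9)) = 49751 + (104 - 21065*(-9)/70) = 49751 + (104 - 383*(-99/14)) = 49751 + (104 + 37917/14) = 49751 + 39373/14 = 735887/14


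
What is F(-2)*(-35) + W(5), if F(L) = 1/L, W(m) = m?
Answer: 45/2 ≈ 22.500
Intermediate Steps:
F(-2)*(-35) + W(5) = -35/(-2) + 5 = -½*(-35) + 5 = 35/2 + 5 = 45/2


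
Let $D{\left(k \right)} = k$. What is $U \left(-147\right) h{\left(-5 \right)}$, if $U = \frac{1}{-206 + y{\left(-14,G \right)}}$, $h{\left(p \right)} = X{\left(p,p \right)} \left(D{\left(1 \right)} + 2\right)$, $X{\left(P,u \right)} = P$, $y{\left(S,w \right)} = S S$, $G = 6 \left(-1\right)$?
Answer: $- \frac{441}{2} \approx -220.5$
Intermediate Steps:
$G = -6$
$y{\left(S,w \right)} = S^{2}$
$h{\left(p \right)} = 3 p$ ($h{\left(p \right)} = p \left(1 + 2\right) = p 3 = 3 p$)
$U = - \frac{1}{10}$ ($U = \frac{1}{-206 + \left(-14\right)^{2}} = \frac{1}{-206 + 196} = \frac{1}{-10} = - \frac{1}{10} \approx -0.1$)
$U \left(-147\right) h{\left(-5 \right)} = \left(- \frac{1}{10}\right) \left(-147\right) 3 \left(-5\right) = \frac{147}{10} \left(-15\right) = - \frac{441}{2}$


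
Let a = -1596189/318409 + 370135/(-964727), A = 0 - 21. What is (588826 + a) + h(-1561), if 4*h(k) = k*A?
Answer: 104794281208123669/175530148196 ≈ 5.9702e+5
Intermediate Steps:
A = -21
a = -236820134374/43882537049 (a = -1596189*1/318409 + 370135*(-1/964727) = -228027/45487 - 370135/964727 = -236820134374/43882537049 ≈ -5.3967)
h(k) = -21*k/4 (h(k) = (k*(-21))/4 = (-21*k)/4 = -21*k/4)
(588826 + a) + h(-1561) = (588826 - 236820134374/43882537049) - 21/4*(-1561) = 25838941940280100/43882537049 + 32781/4 = 104794281208123669/175530148196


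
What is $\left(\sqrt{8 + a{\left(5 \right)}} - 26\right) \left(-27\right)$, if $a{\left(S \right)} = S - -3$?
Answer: $594$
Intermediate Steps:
$a{\left(S \right)} = 3 + S$ ($a{\left(S \right)} = S + 3 = 3 + S$)
$\left(\sqrt{8 + a{\left(5 \right)}} - 26\right) \left(-27\right) = \left(\sqrt{8 + \left(3 + 5\right)} - 26\right) \left(-27\right) = \left(\sqrt{8 + 8} - 26\right) \left(-27\right) = \left(\sqrt{16} - 26\right) \left(-27\right) = \left(4 - 26\right) \left(-27\right) = \left(-22\right) \left(-27\right) = 594$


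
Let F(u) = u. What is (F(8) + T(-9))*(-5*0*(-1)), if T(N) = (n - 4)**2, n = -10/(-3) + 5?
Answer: 0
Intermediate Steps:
n = 25/3 (n = -10*(-1)/3 + 5 = -2*(-5/3) + 5 = 10/3 + 5 = 25/3 ≈ 8.3333)
T(N) = 169/9 (T(N) = (25/3 - 4)**2 = (13/3)**2 = 169/9)
(F(8) + T(-9))*(-5*0*(-1)) = (8 + 169/9)*(-5*0*(-1)) = 241*(0*(-1))/9 = (241/9)*0 = 0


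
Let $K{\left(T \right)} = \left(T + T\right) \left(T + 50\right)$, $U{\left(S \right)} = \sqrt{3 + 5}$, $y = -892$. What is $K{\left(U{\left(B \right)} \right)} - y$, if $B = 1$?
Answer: $908 + 200 \sqrt{2} \approx 1190.8$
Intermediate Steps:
$U{\left(S \right)} = 2 \sqrt{2}$ ($U{\left(S \right)} = \sqrt{8} = 2 \sqrt{2}$)
$K{\left(T \right)} = 2 T \left(50 + T\right)$
$K{\left(U{\left(B \right)} \right)} - y = 2 \cdot 2 \sqrt{2} \left(50 + 2 \sqrt{2}\right) - -892 = 4 \sqrt{2} \left(50 + 2 \sqrt{2}\right) + 892 = 892 + 4 \sqrt{2} \left(50 + 2 \sqrt{2}\right)$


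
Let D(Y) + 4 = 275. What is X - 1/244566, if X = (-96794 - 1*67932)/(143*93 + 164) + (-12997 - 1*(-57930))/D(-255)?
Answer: 137028426607405/892292447718 ≈ 153.57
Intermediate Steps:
D(Y) = 271 (D(Y) = -4 + 275 = 271)
X = 560292233/3648473 (X = (-96794 - 1*67932)/(143*93 + 164) + (-12997 - 1*(-57930))/271 = (-96794 - 67932)/(13299 + 164) + (-12997 + 57930)*(1/271) = -164726/13463 + 44933*(1/271) = -164726*1/13463 + 44933/271 = -164726/13463 + 44933/271 = 560292233/3648473 ≈ 153.57)
X - 1/244566 = 560292233/3648473 - 1/244566 = 137028426607405/892292447718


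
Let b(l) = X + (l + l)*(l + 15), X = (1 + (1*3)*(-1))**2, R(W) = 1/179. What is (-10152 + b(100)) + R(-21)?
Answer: 2300509/179 ≈ 12852.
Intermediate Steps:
R(W) = 1/179
X = 4 (X = (1 + 3*(-1))**2 = (1 - 3)**2 = (-2)**2 = 4)
b(l) = 4 + 2*l*(15 + l) (b(l) = 4 + (l + l)*(l + 15) = 4 + (2*l)*(15 + l) = 4 + 2*l*(15 + l))
(-10152 + b(100)) + R(-21) = (-10152 + (4 + 2*100**2 + 30*100)) + 1/179 = (-10152 + (4 + 2*10000 + 3000)) + 1/179 = (-10152 + (4 + 20000 + 3000)) + 1/179 = (-10152 + 23004) + 1/179 = 12852 + 1/179 = 2300509/179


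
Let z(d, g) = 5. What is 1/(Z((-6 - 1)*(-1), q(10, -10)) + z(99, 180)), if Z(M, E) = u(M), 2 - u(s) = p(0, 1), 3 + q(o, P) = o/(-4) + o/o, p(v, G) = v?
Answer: ⅐ ≈ 0.14286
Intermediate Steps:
q(o, P) = -2 - o/4 (q(o, P) = -3 + (o/(-4) + o/o) = -3 + (o*(-¼) + 1) = -3 + (-o/4 + 1) = -3 + (1 - o/4) = -2 - o/4)
u(s) = 2 (u(s) = 2 - 1*0 = 2 + 0 = 2)
Z(M, E) = 2
1/(Z((-6 - 1)*(-1), q(10, -10)) + z(99, 180)) = 1/(2 + 5) = 1/7 = ⅐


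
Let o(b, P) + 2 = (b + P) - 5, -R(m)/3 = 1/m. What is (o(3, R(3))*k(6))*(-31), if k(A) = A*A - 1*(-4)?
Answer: 6200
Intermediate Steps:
R(m) = -3/m
o(b, P) = -7 + P + b (o(b, P) = -2 + ((b + P) - 5) = -2 + ((P + b) - 5) = -2 + (-5 + P + b) = -7 + P + b)
k(A) = 4 + A² (k(A) = A² + 4 = 4 + A²)
(o(3, R(3))*k(6))*(-31) = ((-7 - 3/3 + 3)*(4 + 6²))*(-31) = ((-7 - 3*⅓ + 3)*(4 + 36))*(-31) = ((-7 - 1 + 3)*40)*(-31) = -5*40*(-31) = -200*(-31) = 6200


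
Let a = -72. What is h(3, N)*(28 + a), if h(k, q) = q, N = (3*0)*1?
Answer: 0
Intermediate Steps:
N = 0 (N = 0*1 = 0)
h(3, N)*(28 + a) = 0*(28 - 72) = 0*(-44) = 0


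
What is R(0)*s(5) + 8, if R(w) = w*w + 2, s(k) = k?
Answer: 18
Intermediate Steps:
R(w) = 2 + w² (R(w) = w² + 2 = 2 + w²)
R(0)*s(5) + 8 = (2 + 0²)*5 + 8 = (2 + 0)*5 + 8 = 2*5 + 8 = 10 + 8 = 18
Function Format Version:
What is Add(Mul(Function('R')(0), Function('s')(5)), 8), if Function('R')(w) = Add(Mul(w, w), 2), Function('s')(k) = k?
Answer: 18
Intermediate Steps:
Function('R')(w) = Add(2, Pow(w, 2)) (Function('R')(w) = Add(Pow(w, 2), 2) = Add(2, Pow(w, 2)))
Add(Mul(Function('R')(0), Function('s')(5)), 8) = Add(Mul(Add(2, Pow(0, 2)), 5), 8) = Add(Mul(Add(2, 0), 5), 8) = Add(Mul(2, 5), 8) = Add(10, 8) = 18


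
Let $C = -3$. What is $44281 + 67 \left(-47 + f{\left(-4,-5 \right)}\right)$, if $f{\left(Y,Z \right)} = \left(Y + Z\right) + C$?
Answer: $40328$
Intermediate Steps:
$f{\left(Y,Z \right)} = -3 + Y + Z$ ($f{\left(Y,Z \right)} = \left(Y + Z\right) - 3 = -3 + Y + Z$)
$44281 + 67 \left(-47 + f{\left(-4,-5 \right)}\right) = 44281 + 67 \left(-47 - 12\right) = 44281 + 67 \left(-59\right) = 44281 - 3953 = 40328$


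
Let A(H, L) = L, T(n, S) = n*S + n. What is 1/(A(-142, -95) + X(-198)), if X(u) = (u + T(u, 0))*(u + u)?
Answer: 1/156721 ≈ 6.3808e-6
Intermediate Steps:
T(n, S) = n + S*n (T(n, S) = S*n + n = n + S*n)
X(u) = 4*u**2 (X(u) = (u + u*(1 + 0))*(u + u) = (u + u*1)*(2*u) = (u + u)*(2*u) = (2*u)*(2*u) = 4*u**2)
1/(A(-142, -95) + X(-198)) = 1/(-95 + 4*(-198)**2) = 1/(-95 + 4*39204) = 1/(-95 + 156816) = 1/156721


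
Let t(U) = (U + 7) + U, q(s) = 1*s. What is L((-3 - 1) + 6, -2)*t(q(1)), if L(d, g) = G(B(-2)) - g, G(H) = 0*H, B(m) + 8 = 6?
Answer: 18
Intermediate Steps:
B(m) = -2 (B(m) = -8 + 6 = -2)
q(s) = s
G(H) = 0
t(U) = 7 + 2*U (t(U) = (7 + U) + U = 7 + 2*U)
L(d, g) = -g (L(d, g) = 0 - g = -g)
L((-3 - 1) + 6, -2)*t(q(1)) = (-1*(-2))*(7 + 2*1) = 2*(7 + 2) = 2*9 = 18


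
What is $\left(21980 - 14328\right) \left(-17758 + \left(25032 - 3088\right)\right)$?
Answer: $32031272$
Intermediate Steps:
$\left(21980 - 14328\right) \left(-17758 + \left(25032 - 3088\right)\right) = 7652 \left(-17758 + \left(25032 - 3088\right)\right) = 7652 \left(-17758 + 21944\right) = 7652 \cdot 4186 = 32031272$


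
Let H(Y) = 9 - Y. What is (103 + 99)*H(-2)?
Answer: 2222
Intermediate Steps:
(103 + 99)*H(-2) = (103 + 99)*(9 - 1*(-2)) = 202*(9 + 2) = 202*11 = 2222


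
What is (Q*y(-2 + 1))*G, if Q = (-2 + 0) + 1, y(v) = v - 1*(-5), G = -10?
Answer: 40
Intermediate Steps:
y(v) = 5 + v (y(v) = v + 5 = 5 + v)
Q = -1 (Q = -2 + 1 = -1)
(Q*y(-2 + 1))*G = -(5 + (-2 + 1))*(-10) = -(5 - 1)*(-10) = -1*4*(-10) = -4*(-10) = 40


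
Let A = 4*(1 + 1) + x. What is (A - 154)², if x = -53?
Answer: 39601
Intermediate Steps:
A = -45 (A = 4*(1 + 1) - 53 = 4*2 - 53 = 8 - 53 = -45)
(A - 154)² = (-45 - 154)² = (-199)² = 39601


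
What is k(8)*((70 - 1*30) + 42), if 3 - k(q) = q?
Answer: -410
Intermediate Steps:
k(q) = 3 - q
k(8)*((70 - 1*30) + 42) = (3 - 1*8)*((70 - 1*30) + 42) = (3 - 8)*((70 - 30) + 42) = -5*(40 + 42) = -5*82 = -410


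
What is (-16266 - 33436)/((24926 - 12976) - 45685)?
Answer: 49702/33735 ≈ 1.4733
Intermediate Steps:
(-16266 - 33436)/((24926 - 12976) - 45685) = -49702/(11950 - 45685) = -49702/(-33735) = -49702*(-1/33735) = 49702/33735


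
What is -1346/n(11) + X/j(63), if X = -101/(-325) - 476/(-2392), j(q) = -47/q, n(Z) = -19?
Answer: 936644563/13350350 ≈ 70.159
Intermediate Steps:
X = 7621/14950 (X = -101*(-1/325) - 476*(-1/2392) = 101/325 + 119/598 = 7621/14950 ≈ 0.50977)
-1346/n(11) + X/j(63) = -1346/(-19) + 7621/(14950*((-47/63))) = -1346*(-1/19) + 7621/(14950*((-47*1/63))) = 1346/19 + 7621/(14950*(-47/63)) = 1346/19 + (7621/14950)*(-63/47) = 1346/19 - 480123/702650 = 936644563/13350350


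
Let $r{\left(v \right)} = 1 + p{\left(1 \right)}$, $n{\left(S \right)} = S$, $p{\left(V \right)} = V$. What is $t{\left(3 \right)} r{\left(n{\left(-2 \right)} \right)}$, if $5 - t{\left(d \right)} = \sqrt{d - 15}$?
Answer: $10 - 4 i \sqrt{3} \approx 10.0 - 6.9282 i$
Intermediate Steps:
$t{\left(d \right)} = 5 - \sqrt{-15 + d}$ ($t{\left(d \right)} = 5 - \sqrt{d - 15} = 5 - \sqrt{-15 + d}$)
$r{\left(v \right)} = 2$ ($r{\left(v \right)} = 1 + 1 = 2$)
$t{\left(3 \right)} r{\left(n{\left(-2 \right)} \right)} = \left(5 - \sqrt{-15 + 3}\right) 2 = \left(5 - \sqrt{-12}\right) 2 = \left(5 - 2 i \sqrt{3}\right) 2 = 10 - 4 i \sqrt{3}$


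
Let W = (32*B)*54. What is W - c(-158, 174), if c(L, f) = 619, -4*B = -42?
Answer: 17525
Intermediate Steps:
B = 21/2 (B = -¼*(-42) = 21/2 ≈ 10.500)
W = 18144 (W = (32*(21/2))*54 = 336*54 = 18144)
W - c(-158, 174) = 18144 - 1*619 = 18144 - 619 = 17525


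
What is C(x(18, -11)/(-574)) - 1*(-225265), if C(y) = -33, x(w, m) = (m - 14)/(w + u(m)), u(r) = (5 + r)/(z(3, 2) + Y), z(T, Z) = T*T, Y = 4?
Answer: 225232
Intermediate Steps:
z(T, Z) = T²
u(r) = 5/13 + r/13 (u(r) = (5 + r)/(3² + 4) = (5 + r)/(9 + 4) = (5 + r)/13 = (5 + r)*(1/13) = 5/13 + r/13)
x(w, m) = (-14 + m)/(5/13 + w + m/13) (x(w, m) = (m - 14)/(w + (5/13 + m/13)) = (-14 + m)/(5/13 + w + m/13))
C(x(18, -11)/(-574)) - 1*(-225265) = -33 - 1*(-225265) = -33 + 225265 = 225232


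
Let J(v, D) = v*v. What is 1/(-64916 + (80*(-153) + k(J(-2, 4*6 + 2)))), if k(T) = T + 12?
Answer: -1/77140 ≈ -1.2963e-5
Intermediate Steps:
J(v, D) = v**2
k(T) = 12 + T
1/(-64916 + (80*(-153) + k(J(-2, 4*6 + 2)))) = 1/(-64916 + (80*(-153) + (12 + (-2)**2))) = 1/(-64916 + (-12240 + (12 + 4))) = 1/(-64916 + (-12240 + 16)) = 1/(-64916 - 12224) = 1/(-77140) = -1/77140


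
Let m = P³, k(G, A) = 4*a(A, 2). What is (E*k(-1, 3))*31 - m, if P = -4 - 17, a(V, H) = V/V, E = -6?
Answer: 8517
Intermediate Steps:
a(V, H) = 1
k(G, A) = 4 (k(G, A) = 4*1 = 4)
P = -21
m = -9261 (m = (-21)³ = -9261)
(E*k(-1, 3))*31 - m = -6*4*31 - 1*(-9261) = -24*31 + 9261 = -744 + 9261 = 8517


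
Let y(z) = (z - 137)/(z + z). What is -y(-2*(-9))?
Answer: 119/36 ≈ 3.3056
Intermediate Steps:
y(z) = (-137 + z)/(2*z) (y(z) = (-137 + z)/((2*z)) = (-137 + z)*(1/(2*z)) = (-137 + z)/(2*z))
-y(-2*(-9)) = -(-137 - 2*(-9))/(2*((-2*(-9)))) = -(-137 + 18)/(2*18) = -(-119)/(2*18) = -1*(-119/36) = 119/36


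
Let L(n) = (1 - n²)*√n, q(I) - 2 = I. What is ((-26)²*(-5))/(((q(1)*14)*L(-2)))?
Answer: -845*I*√2/63 ≈ -18.968*I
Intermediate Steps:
q(I) = 2 + I
L(n) = √n*(1 - n²)
((-26)²*(-5))/(((q(1)*14)*L(-2))) = ((-26)²*(-5))/((((2 + 1)*14)*(√(-2)*(1 - 1*(-2)²)))) = (676*(-5))/(((3*14)*((I*√2)*(1 - 1*4)))) = -3380*(-I*√2/(84*(1 - 4))) = -3380*I*√2/252 = -845*I*√2/63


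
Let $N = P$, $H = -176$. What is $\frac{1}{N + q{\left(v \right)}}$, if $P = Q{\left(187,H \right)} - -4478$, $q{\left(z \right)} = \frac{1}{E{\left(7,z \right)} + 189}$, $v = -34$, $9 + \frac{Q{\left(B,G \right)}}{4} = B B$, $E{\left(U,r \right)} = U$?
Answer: $\frac{196}{28286329} \approx 6.9291 \cdot 10^{-6}$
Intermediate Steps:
$Q{\left(B,G \right)} = -36 + 4 B^{2}$ ($Q{\left(B,G \right)} = -36 + 4 B B = -36 + 4 B^{2}$)
$q{\left(z \right)} = \frac{1}{196}$ ($q{\left(z \right)} = \frac{1}{7 + 189} = \frac{1}{196}$)
$P = 144318$ ($P = \left(-36 + 4 \cdot 187^{2}\right) - -4478 = \left(-36 + 4 \cdot 34969\right) + 4478 = \left(-36 + 139876\right) + 4478 = 139840 + 4478 = 144318$)
$N = 144318$
$\frac{1}{N + q{\left(v \right)}} = \frac{1}{144318 + \frac{1}{196}} = \frac{1}{\frac{28286329}{196}} = \frac{196}{28286329}$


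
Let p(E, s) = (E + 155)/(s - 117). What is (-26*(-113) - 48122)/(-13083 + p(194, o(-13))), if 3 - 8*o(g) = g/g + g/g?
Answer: 42247040/12235397 ≈ 3.4529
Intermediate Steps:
o(g) = ⅛ (o(g) = 3/8 - (g/g + g/g)/8 = 3/8 - (1 + 1)/8 = 3/8 - ⅛*2 = 3/8 - ¼ = ⅛)
p(E, s) = (155 + E)/(-117 + s)
(-26*(-113) - 48122)/(-13083 + p(194, o(-13))) = (-26*(-113) - 48122)/(-13083 + (155 + 194)/(-117 + ⅛)) = (2938 - 48122)/(-13083 + 349/(-935/8)) = -45184/(-13083 - 8/935*349) = -45184/(-13083 - 2792/935) = -45184/(-12235397/935) = -45184*(-935/12235397) = 42247040/12235397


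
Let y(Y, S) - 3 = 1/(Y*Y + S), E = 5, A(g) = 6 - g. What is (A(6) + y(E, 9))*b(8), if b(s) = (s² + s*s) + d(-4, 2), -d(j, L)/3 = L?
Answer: 6283/17 ≈ 369.59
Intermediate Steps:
d(j, L) = -3*L
y(Y, S) = 3 + 1/(S + Y²) (y(Y, S) = 3 + 1/(Y*Y + S) = 3 + 1/(Y² + S) = 3 + 1/(S + Y²))
b(s) = -6 + 2*s² (b(s) = (s² + s*s) - 3*2 = (s² + s²) - 6 = 2*s² - 6 = -6 + 2*s²)
(A(6) + y(E, 9))*b(8) = ((6 - 1*6) + (1 + 3*9 + 3*5²)/(9 + 5²))*(-6 + 2*8²) = ((6 - 6) + (1 + 27 + 3*25)/(9 + 25))*(-6 + 2*64) = (0 + (1 + 27 + 75)/34)*(-6 + 128) = (0 + (1/34)*103)*122 = (0 + 103/34)*122 = (103/34)*122 = 6283/17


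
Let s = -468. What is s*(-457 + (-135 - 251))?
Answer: 394524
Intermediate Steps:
s*(-457 + (-135 - 251)) = -468*(-457 + (-135 - 251)) = -468*(-457 - 386) = -468*(-843) = 394524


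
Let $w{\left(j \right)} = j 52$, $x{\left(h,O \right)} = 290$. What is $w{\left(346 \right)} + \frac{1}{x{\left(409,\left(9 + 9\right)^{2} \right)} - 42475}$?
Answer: $\frac{758992519}{42185} \approx 17992.0$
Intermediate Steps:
$w{\left(j \right)} = 52 j$
$w{\left(346 \right)} + \frac{1}{x{\left(409,\left(9 + 9\right)^{2} \right)} - 42475} = 52 \cdot 346 + \frac{1}{290 - 42475} = 17992 + \frac{1}{-42185} = 17992 - \frac{1}{42185} = \frac{758992519}{42185}$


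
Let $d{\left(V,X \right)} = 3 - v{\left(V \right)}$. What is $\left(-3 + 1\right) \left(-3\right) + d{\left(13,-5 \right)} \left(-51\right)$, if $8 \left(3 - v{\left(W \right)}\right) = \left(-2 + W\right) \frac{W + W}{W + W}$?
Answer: $- \frac{513}{8} \approx -64.125$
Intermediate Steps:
$v{\left(W \right)} = \frac{13}{4} - \frac{W}{8}$ ($v{\left(W \right)} = 3 - \frac{\left(-2 + W\right) \frac{W + W}{W + W}}{8} = 3 - \frac{\left(-2 + W\right) \frac{2 W}{2 W}}{8} = 3 - \frac{\left(-2 + W\right) 2 W \frac{1}{2 W}}{8} = 3 - \frac{\left(-2 + W\right) 1}{8} = 3 - \frac{-2 + W}{8} = 3 - \left(- \frac{1}{4} + \frac{W}{8}\right) = \frac{13}{4} - \frac{W}{8}$)
$d{\left(V,X \right)} = - \frac{1}{4} + \frac{V}{8}$ ($d{\left(V,X \right)} = 3 - \left(\frac{13}{4} - \frac{V}{8}\right) = 3 + \left(- \frac{13}{4} + \frac{V}{8}\right) = - \frac{1}{4} + \frac{V}{8}$)
$\left(-3 + 1\right) \left(-3\right) + d{\left(13,-5 \right)} \left(-51\right) = \left(-3 + 1\right) \left(-3\right) + \left(- \frac{1}{4} + \frac{1}{8} \cdot 13\right) \left(-51\right) = \left(-2\right) \left(-3\right) + \left(- \frac{1}{4} + \frac{13}{8}\right) \left(-51\right) = 6 + \frac{11}{8} \left(-51\right) = 6 - \frac{561}{8} = - \frac{513}{8}$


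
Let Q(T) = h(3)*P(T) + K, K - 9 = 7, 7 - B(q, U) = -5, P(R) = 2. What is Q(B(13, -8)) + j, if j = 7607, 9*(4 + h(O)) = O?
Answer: 22847/3 ≈ 7615.7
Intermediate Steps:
h(O) = -4 + O/9
B(q, U) = 12 (B(q, U) = 7 - 1*(-5) = 7 + 5 = 12)
K = 16 (K = 9 + 7 = 16)
Q(T) = 26/3 (Q(T) = (-4 + (⅑)*3)*2 + 16 = (-4 + ⅓)*2 + 16 = -11/3*2 + 16 = -22/3 + 16 = 26/3)
Q(B(13, -8)) + j = 26/3 + 7607 = 22847/3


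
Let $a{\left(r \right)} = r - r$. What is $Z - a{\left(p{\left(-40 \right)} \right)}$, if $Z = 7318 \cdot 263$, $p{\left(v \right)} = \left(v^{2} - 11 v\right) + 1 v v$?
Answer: $1924634$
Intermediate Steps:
$p{\left(v \right)} = - 11 v + 2 v^{2}$ ($p{\left(v \right)} = \left(v^{2} - 11 v\right) + v v = \left(v^{2} - 11 v\right) + v^{2} = - 11 v + 2 v^{2}$)
$Z = 1924634$
$a{\left(r \right)} = 0$
$Z - a{\left(p{\left(-40 \right)} \right)} = 1924634 - 0 = 1924634 + 0 = 1924634$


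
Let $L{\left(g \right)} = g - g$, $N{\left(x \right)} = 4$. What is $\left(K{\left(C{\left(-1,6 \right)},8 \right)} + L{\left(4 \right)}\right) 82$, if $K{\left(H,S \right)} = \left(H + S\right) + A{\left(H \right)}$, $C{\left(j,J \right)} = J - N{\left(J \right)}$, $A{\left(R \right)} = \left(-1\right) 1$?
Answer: $738$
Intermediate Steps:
$A{\left(R \right)} = -1$
$C{\left(j,J \right)} = -4 + J$ ($C{\left(j,J \right)} = J - 4 = -4 + J$)
$K{\left(H,S \right)} = -1 + H + S$ ($K{\left(H,S \right)} = \left(H + S\right) - 1 = -1 + H + S$)
$L{\left(g \right)} = 0$
$\left(K{\left(C{\left(-1,6 \right)},8 \right)} + L{\left(4 \right)}\right) 82 = \left(\left(-1 + \left(-4 + 6\right) + 8\right) + 0\right) 82 = \left(\left(-1 + 2 + 8\right) + 0\right) 82 = \left(9 + 0\right) 82 = 9 \cdot 82 = 738$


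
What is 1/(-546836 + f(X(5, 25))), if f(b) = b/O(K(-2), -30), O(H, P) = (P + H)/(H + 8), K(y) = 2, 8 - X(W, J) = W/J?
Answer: -14/7655743 ≈ -1.8287e-6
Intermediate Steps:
X(W, J) = 8 - W/J
O(H, P) = (H + P)/(8 + H)
f(b) = -5*b/14 (f(b) = b/(((2 - 30)/(8 + 2))) = b/((-28/10)) = b/(((⅒)*(-28))) = b/(-14/5) = b*(-5/14) = -5*b/14)
1/(-546836 + f(X(5, 25))) = 1/(-546836 - 5*(8 - 1*5/25)/14) = 1/(-546836 - 5*(8 - 1*5*1/25)/14) = 1/(-546836 - 5*(8 - ⅕)/14) = 1/(-546836 - 5/14*39/5) = 1/(-546836 - 39/14) = 1/(-7655743/14) = -14/7655743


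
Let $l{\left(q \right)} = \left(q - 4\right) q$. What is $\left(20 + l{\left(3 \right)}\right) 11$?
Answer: $187$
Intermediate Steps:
$l{\left(q \right)} = q \left(-4 + q\right)$ ($l{\left(q \right)} = \left(-4 + q\right) q = q \left(-4 + q\right)$)
$\left(20 + l{\left(3 \right)}\right) 11 = \left(20 + 3 \left(-4 + 3\right)\right) 11 = \left(20 + 3 \left(-1\right)\right) 11 = \left(20 - 3\right) 11 = 17 \cdot 11 = 187$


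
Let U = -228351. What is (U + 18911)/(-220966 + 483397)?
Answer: -209440/262431 ≈ -0.79808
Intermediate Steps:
(U + 18911)/(-220966 + 483397) = (-228351 + 18911)/(-220966 + 483397) = -209440/262431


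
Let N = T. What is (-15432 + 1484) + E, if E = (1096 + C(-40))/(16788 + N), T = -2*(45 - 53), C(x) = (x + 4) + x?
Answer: -58595293/4201 ≈ -13948.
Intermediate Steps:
C(x) = 4 + 2*x (C(x) = (4 + x) + x = 4 + 2*x)
T = 16 (T = -2*(-8) = 16)
N = 16
E = 255/4201 (E = (1096 + (4 + 2*(-40)))/(16788 + 16) = (1096 + (4 - 80))/16804 = (1096 - 76)*(1/16804) = 1020*(1/16804) = 255/4201 ≈ 0.060700)
(-15432 + 1484) + E = (-15432 + 1484) + 255/4201 = -13948 + 255/4201 = -58595293/4201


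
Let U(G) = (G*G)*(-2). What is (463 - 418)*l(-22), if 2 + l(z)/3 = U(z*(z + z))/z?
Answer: 11499570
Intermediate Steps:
U(G) = -2*G² (U(G) = G²*(-2) = -2*G²)
l(z) = -6 - 24*z³ (l(z) = -6 + 3*((-2*z²*(z + z)²)/z) = -6 + 3*((-2*4*z⁴)/z) = -6 + 3*((-8*z⁴)/z) = -6 + 3*(-8*z³) = -6 - 24*z³)
(463 - 418)*l(-22) = (463 - 418)*(-6 - 24*(-22)³) = 45*(-6 - 24*(-10648)) = 45*(-6 + 255552) = 45*255546 = 11499570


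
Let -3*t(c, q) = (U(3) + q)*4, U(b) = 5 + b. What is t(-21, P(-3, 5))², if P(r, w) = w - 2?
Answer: 1936/9 ≈ 215.11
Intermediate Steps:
P(r, w) = -2 + w
t(c, q) = -32/3 - 4*q/3 (t(c, q) = -((5 + 3) + q)*4/3 = -(8 + q)*4/3 = -(32 + 4*q)/3 = -32/3 - 4*q/3)
t(-21, P(-3, 5))² = (-32/3 - 4*(-2 + 5)/3)² = (-32/3 - 4/3*3)² = (-32/3 - 4)² = (-44/3)² = 1936/9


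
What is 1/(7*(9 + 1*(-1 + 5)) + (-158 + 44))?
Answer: -1/23 ≈ -0.043478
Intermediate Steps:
1/(7*(9 + 1*(-1 + 5)) + (-158 + 44)) = 1/(7*(9 + 1*4) - 114) = 1/(7*(9 + 4) - 114) = 1/(7*13 - 114) = 1/(91 - 114) = 1/(-23) = -1/23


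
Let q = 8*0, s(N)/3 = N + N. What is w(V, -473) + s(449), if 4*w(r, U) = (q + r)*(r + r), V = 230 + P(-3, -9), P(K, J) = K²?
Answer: 62509/2 ≈ 31255.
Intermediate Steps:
s(N) = 6*N (s(N) = 3*(N + N) = 3*(2*N) = 6*N)
V = 239 (V = 230 + (-3)² = 230 + 9 = 239)
q = 0
w(r, U) = r²/2 (w(r, U) = ((0 + r)*(r + r))/4 = (r*(2*r))/4 = (2*r²)/4 = r²/2)
w(V, -473) + s(449) = (½)*239² + 6*449 = (½)*57121 + 2694 = 57121/2 + 2694 = 62509/2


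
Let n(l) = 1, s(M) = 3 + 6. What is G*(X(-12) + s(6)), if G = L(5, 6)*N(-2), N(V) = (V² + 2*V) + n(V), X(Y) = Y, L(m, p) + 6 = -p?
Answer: 36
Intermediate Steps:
L(m, p) = -6 - p
s(M) = 9
N(V) = 1 + V² + 2*V (N(V) = (V² + 2*V) + 1 = 1 + V² + 2*V)
G = -12 (G = (-6 - 1*6)*(1 + (-2)² + 2*(-2)) = (-6 - 6)*(1 + 4 - 4) = -12*1 = -12)
G*(X(-12) + s(6)) = -12*(-12 + 9) = -12*(-3) = 36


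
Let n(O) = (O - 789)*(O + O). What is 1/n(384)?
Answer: -1/311040 ≈ -3.2150e-6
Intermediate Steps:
n(O) = 2*O*(-789 + O) (n(O) = (-789 + O)*(2*O) = 2*O*(-789 + O))
1/n(384) = 1/(2*384*(-789 + 384)) = 1/(2*384*(-405)) = 1/(-311040) = -1/311040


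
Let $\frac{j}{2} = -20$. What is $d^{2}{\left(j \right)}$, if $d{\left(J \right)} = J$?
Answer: $1600$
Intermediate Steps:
$j = -40$ ($j = 2 \left(-20\right) = -40$)
$d^{2}{\left(j \right)} = \left(-40\right)^{2} = 1600$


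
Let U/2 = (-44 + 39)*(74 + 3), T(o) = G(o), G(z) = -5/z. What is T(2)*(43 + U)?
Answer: 3635/2 ≈ 1817.5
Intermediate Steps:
T(o) = -5/o
U = -770 (U = 2*((-44 + 39)*(74 + 3)) = 2*(-5*77) = 2*(-385) = -770)
T(2)*(43 + U) = (-5/2)*(43 - 770) = -5*1/2*(-727) = -5/2*(-727) = 3635/2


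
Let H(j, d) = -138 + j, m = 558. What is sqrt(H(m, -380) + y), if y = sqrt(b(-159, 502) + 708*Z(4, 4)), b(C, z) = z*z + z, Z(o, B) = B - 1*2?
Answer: sqrt(420 + sqrt(253922)) ≈ 30.396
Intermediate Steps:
Z(o, B) = -2 + B (Z(o, B) = B - 2 = -2 + B)
b(C, z) = z + z**2 (b(C, z) = z**2 + z = z + z**2)
y = sqrt(253922) (y = sqrt(502*(1 + 502) + 708*(-2 + 4)) = sqrt(502*503 + 708*2) = sqrt(252506 + 1416) = sqrt(253922) ≈ 503.91)
sqrt(H(m, -380) + y) = sqrt((-138 + 558) + sqrt(253922)) = sqrt(420 + sqrt(253922))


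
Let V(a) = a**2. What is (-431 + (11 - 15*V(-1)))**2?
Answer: 189225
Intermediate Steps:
(-431 + (11 - 15*V(-1)))**2 = (-431 + (11 - 15*(-1)**2))**2 = (-431 + (11 - 15*1))**2 = (-431 + (11 - 15))**2 = (-431 - 4)**2 = (-435)**2 = 189225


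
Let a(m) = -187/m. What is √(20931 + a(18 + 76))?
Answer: √184928738/94 ≈ 144.67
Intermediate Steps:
√(20931 + a(18 + 76)) = √(20931 - 187/(18 + 76)) = √(20931 - 187/94) = √(1967327/94) = √184928738/94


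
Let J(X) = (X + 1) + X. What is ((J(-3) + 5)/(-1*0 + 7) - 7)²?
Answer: 49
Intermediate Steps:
J(X) = 1 + 2*X (J(X) = (1 + X) + X = 1 + 2*X)
((J(-3) + 5)/(-1*0 + 7) - 7)² = (((1 + 2*(-3)) + 5)/(-1*0 + 7) - 7)² = (((1 - 6) + 5)/(0 + 7) - 7)² = ((-5 + 5)/7 - 7)² = (0*(⅐) - 7)² = (0 - 7)² = (-7)² = 49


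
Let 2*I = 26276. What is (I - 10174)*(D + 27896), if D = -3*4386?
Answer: 43683432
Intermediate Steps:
D = -13158
I = 13138 (I = (½)*26276 = 13138)
(I - 10174)*(D + 27896) = (13138 - 10174)*(-13158 + 27896) = 2964*14738 = 43683432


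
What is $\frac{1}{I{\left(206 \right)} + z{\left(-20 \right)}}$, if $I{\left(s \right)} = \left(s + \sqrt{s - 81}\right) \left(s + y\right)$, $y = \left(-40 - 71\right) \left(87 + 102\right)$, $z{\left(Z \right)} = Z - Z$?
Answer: $- \frac{206}{878926403} + \frac{5 \sqrt{5}}{878926403} \approx -2.2166 \cdot 10^{-7}$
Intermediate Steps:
$z{\left(Z \right)} = 0$
$y = -20979$ ($y = \left(-111\right) 189 = -20979$)
$I{\left(s \right)} = \left(-20979 + s\right) \left(s + \sqrt{-81 + s}\right)$ ($I{\left(s \right)} = \left(s + \sqrt{s - 81}\right) \left(s - 20979\right) = \left(s + \sqrt{-81 + s}\right) \left(-20979 + s\right) = \left(-20979 + s\right) \left(s + \sqrt{-81 + s}\right)$)
$\frac{1}{I{\left(206 \right)} + z{\left(-20 \right)}} = \frac{1}{\left(206^{2} - 4321674 - 20979 \sqrt{-81 + 206} + 206 \sqrt{-81 + 206}\right) + 0} = \frac{1}{\left(42436 - 4321674 - 20979 \sqrt{125} + 206 \sqrt{125}\right) + 0} = \frac{1}{\left(42436 - 4321674 - 20979 \cdot 5 \sqrt{5} + 206 \cdot 5 \sqrt{5}\right) + 0} = \frac{1}{\left(42436 - 4321674 - 104895 \sqrt{5} + 1030 \sqrt{5}\right) + 0} = \frac{1}{\left(-4279238 - 103865 \sqrt{5}\right) + 0} = \frac{1}{-4279238 - 103865 \sqrt{5}}$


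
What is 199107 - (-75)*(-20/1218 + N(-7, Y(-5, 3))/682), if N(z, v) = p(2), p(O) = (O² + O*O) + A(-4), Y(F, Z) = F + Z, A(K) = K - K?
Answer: 13782759511/69223 ≈ 1.9911e+5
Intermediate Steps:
A(K) = 0
p(O) = 2*O² (p(O) = (O² + O*O) + 0 = (O² + O²) + 0 = 2*O² + 0 = 2*O²)
N(z, v) = 8 (N(z, v) = 2*2² = 2*4 = 8)
199107 - (-75)*(-20/1218 + N(-7, Y(-5, 3))/682) = 199107 - (-75)*(-20/1218 + 8/682) = 199107 - (-75)*(-20*1/1218 + 8*(1/682)) = 199107 - (-75)*(-10/609 + 4/341) = 199107 - (-75)*(-974)/207669 = 199107 - 1*24350/69223 = 199107 - 24350/69223 = 13782759511/69223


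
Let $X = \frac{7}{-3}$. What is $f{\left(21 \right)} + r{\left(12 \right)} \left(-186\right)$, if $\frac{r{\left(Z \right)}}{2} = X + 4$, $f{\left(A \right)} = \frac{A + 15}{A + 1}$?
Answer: $- \frac{6802}{11} \approx -618.36$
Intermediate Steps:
$X = - \frac{7}{3}$ ($X = 7 \left(- \frac{1}{3}\right) = - \frac{7}{3} \approx -2.3333$)
$f{\left(A \right)} = \frac{15 + A}{1 + A}$
$r{\left(Z \right)} = \frac{10}{3}$ ($r{\left(Z \right)} = 2 \left(- \frac{7}{3} + 4\right) = 2 \cdot \frac{5}{3} = \frac{10}{3}$)
$f{\left(21 \right)} + r{\left(12 \right)} \left(-186\right) = \frac{15 + 21}{1 + 21} + \frac{10}{3} \left(-186\right) = \frac{1}{22} \cdot 36 - 620 = \frac{18}{11} - 620 = - \frac{6802}{11}$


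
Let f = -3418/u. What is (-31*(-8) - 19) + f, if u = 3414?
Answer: 389194/1707 ≈ 228.00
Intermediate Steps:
f = -1709/1707 (f = -3418/3414 = -3418*1/3414 = -1709/1707 ≈ -1.0012)
(-31*(-8) - 19) + f = (-31*(-8) - 19) - 1709/1707 = (248 - 19) - 1709/1707 = 229 - 1709/1707 = 389194/1707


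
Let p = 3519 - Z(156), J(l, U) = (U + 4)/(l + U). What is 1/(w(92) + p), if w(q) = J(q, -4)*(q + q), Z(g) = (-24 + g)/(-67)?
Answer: 67/235905 ≈ 0.00028401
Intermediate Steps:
J(l, U) = (4 + U)/(U + l)
Z(g) = 24/67 - g/67 (Z(g) = (-24 + g)*(-1/67) = 24/67 - g/67)
w(q) = 0 (w(q) = ((4 - 4)/(-4 + q))*(q + q) = (0/(-4 + q))*(2*q) = 0*(2*q) = 0)
p = 235905/67 (p = 3519 - (24/67 - 1/67*156) = 3519 - (24/67 - 156/67) = 3519 - 1*(-132/67) = 3519 + 132/67 = 235905/67 ≈ 3521.0)
1/(w(92) + p) = 1/(0 + 235905/67) = 1/(235905/67) = 67/235905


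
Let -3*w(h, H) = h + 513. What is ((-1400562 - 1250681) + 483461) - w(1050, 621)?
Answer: -2167261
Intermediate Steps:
w(h, H) = -171 - h/3 (w(h, H) = -(h + 513)/3 = -(513 + h)/3 = -171 - h/3)
((-1400562 - 1250681) + 483461) - w(1050, 621) = ((-1400562 - 1250681) + 483461) - (-171 - 1/3*1050) = (-2651243 + 483461) - (-171 - 350) = -2167782 - 1*(-521) = -2167782 + 521 = -2167261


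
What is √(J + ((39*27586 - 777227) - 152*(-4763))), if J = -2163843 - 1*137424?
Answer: 2*I*√319666 ≈ 1130.8*I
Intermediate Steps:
J = -2301267 (J = -2163843 - 137424 = -2301267)
√(J + ((39*27586 - 777227) - 152*(-4763))) = √(-2301267 + ((39*27586 - 777227) - 152*(-4763))) = √(-2301267 + ((1075854 - 777227) + 723976)) = √(-2301267 + (298627 + 723976)) = √(-2301267 + 1022603) = √(-1278664) = 2*I*√319666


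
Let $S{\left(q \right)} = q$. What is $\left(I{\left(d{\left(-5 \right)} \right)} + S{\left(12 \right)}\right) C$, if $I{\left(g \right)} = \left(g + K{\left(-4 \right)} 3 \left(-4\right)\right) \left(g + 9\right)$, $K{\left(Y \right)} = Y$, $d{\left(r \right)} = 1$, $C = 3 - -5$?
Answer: $4016$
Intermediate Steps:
$C = 8$ ($C = 3 + 5 = 8$)
$I{\left(g \right)} = \left(9 + g\right) \left(48 + g\right)$ ($I{\left(g \right)} = \left(g + \left(-4\right) 3 \left(-4\right)\right) \left(g + 9\right) = \left(g - -48\right) \left(9 + g\right) = \left(g + 48\right) \left(9 + g\right) = \left(48 + g\right) \left(9 + g\right) = \left(9 + g\right) \left(48 + g\right)$)
$\left(I{\left(d{\left(-5 \right)} \right)} + S{\left(12 \right)}\right) C = \left(\left(432 + 1^{2} + 57 \cdot 1\right) + 12\right) 8 = \left(\left(432 + 1 + 57\right) + 12\right) 8 = \left(490 + 12\right) 8 = 502 \cdot 8 = 4016$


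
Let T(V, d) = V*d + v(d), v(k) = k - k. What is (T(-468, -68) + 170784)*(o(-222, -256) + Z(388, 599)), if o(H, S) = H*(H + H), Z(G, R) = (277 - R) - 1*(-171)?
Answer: 19940071536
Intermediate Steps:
v(k) = 0
Z(G, R) = 448 - R (Z(G, R) = (277 - R) + 171 = 448 - R)
o(H, S) = 2*H² (o(H, S) = H*(2*H) = 2*H²)
T(V, d) = V*d (T(V, d) = V*d + 0 = V*d)
(T(-468, -68) + 170784)*(o(-222, -256) + Z(388, 599)) = (-468*(-68) + 170784)*(2*(-222)² + (448 - 1*599)) = (31824 + 170784)*(2*49284 + (448 - 599)) = 202608*(98568 - 151) = 202608*98417 = 19940071536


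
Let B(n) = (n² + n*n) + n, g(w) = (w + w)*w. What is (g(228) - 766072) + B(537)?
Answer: -84829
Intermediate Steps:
g(w) = 2*w² (g(w) = (2*w)*w = 2*w²)
B(n) = n + 2*n² (B(n) = (n² + n²) + n = 2*n² + n = n + 2*n²)
(g(228) - 766072) + B(537) = (2*228² - 766072) + 537*(1 + 2*537) = (2*51984 - 766072) + 537*(1 + 1074) = (103968 - 766072) + 537*1075 = -662104 + 577275 = -84829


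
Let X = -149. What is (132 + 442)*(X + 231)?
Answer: 47068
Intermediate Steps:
(132 + 442)*(X + 231) = (132 + 442)*(-149 + 231) = 574*82 = 47068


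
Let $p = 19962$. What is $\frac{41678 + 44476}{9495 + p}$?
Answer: $\frac{28718}{9819} \approx 2.9247$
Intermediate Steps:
$\frac{41678 + 44476}{9495 + p} = \frac{41678 + 44476}{9495 + 19962} = \frac{86154}{29457} = 86154 \cdot \frac{1}{29457} = \frac{28718}{9819}$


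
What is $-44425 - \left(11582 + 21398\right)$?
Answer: $-77405$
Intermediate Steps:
$-44425 - \left(11582 + 21398\right) = -44425 - 32980 = -77405$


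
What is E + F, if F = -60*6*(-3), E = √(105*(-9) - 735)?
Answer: 1080 + 4*I*√105 ≈ 1080.0 + 40.988*I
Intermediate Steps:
E = 4*I*√105 (E = √(-945 - 735) = √(-1680) = 4*I*√105 ≈ 40.988*I)
F = 1080 (F = -15*24*(-3) = -360*(-3) = 1080)
E + F = 4*I*√105 + 1080 = 1080 + 4*I*√105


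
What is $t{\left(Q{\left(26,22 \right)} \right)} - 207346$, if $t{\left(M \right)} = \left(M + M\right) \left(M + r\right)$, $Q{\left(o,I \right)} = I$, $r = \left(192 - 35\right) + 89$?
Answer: $-195554$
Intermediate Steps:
$r = 246$ ($r = 157 + 89 = 246$)
$t{\left(M \right)} = 2 M \left(246 + M\right)$ ($t{\left(M \right)} = \left(M + M\right) \left(M + 246\right) = 2 M \left(246 + M\right)$)
$t{\left(Q{\left(26,22 \right)} \right)} - 207346 = 2 \cdot 22 \left(246 + 22\right) - 207346 = 2 \cdot 22 \cdot 268 - 207346 = 11792 - 207346 = -195554$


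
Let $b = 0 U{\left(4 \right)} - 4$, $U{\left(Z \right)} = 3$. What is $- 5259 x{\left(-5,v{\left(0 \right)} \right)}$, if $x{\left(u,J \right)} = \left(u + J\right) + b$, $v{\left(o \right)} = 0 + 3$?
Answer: $31554$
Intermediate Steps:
$v{\left(o \right)} = 3$
$b = -4$ ($b = 0 \cdot 3 - 4 = 0 - 4 = -4$)
$x{\left(u,J \right)} = -4 + J + u$ ($x{\left(u,J \right)} = \left(u + J\right) - 4 = \left(J + u\right) - 4 = -4 + J + u$)
$- 5259 x{\left(-5,v{\left(0 \right)} \right)} = - 5259 \left(-4 + 3 - 5\right) = \left(-5259\right) \left(-6\right) = 31554$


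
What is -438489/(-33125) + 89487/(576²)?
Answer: 16493820371/1221120000 ≈ 13.507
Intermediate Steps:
-438489/(-33125) + 89487/(576²) = -438489*(-1/33125) + 89487/331776 = 438489/33125 + 89487*(1/331776) = 438489/33125 + 9943/36864 = 16493820371/1221120000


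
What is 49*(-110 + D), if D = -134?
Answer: -11956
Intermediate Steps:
49*(-110 + D) = 49*(-110 - 134) = 49*(-244) = -11956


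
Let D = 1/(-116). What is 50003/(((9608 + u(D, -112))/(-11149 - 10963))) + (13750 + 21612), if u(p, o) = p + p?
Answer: -44422713282/557263 ≈ -79716.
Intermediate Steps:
D = -1/116 ≈ -0.0086207
u(p, o) = 2*p
50003/(((9608 + u(D, -112))/(-11149 - 10963))) + (13750 + 21612) = 50003/(((9608 + 2*(-1/116))/(-11149 - 10963))) + (13750 + 21612) = 50003/(((9608 - 1/58)/(-22112))) + 35362 = 50003/(((557263/58)*(-1/22112))) + 35362 = 50003/(-557263/1282496) + 35362 = 50003*(-1282496/557263) + 35362 = -64128647488/557263 + 35362 = -44422713282/557263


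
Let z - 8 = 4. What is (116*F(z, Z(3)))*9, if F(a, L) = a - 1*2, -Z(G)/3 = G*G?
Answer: 10440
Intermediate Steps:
z = 12 (z = 8 + 4 = 12)
Z(G) = -3*G² (Z(G) = -3*G*G = -3*G²)
F(a, L) = -2 + a (F(a, L) = a - 2 = -2 + a)
(116*F(z, Z(3)))*9 = (116*(-2 + 12))*9 = (116*10)*9 = 1160*9 = 10440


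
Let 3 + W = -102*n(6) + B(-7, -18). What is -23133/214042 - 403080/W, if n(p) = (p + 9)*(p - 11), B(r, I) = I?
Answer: -28817510339/544308806 ≈ -52.943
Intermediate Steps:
n(p) = (-11 + p)*(9 + p) (n(p) = (9 + p)*(-11 + p) = (-11 + p)*(9 + p))
W = 7629 (W = -3 + (-102*(-99 + 6**2 - 2*6) - 18) = -3 + (-102*(-99 + 36 - 12) - 18) = -3 + (-102*(-75) - 18) = -3 + (7650 - 18) = -3 + 7632 = 7629)
-23133/214042 - 403080/W = -23133/214042 - 403080/7629 = -23133*1/214042 - 403080*1/7629 = -23133/214042 - 134360/2543 = -28817510339/544308806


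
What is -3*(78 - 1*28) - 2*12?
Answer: -174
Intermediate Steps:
-3*(78 - 1*28) - 2*12 = -3*(78 - 28) - 24 = -3*50 - 24 = -150 - 24 = -174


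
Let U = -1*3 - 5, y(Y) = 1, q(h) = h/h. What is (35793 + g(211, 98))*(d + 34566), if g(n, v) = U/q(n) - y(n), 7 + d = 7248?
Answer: 1496021688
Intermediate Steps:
q(h) = 1
d = 7241 (d = -7 + 7248 = 7241)
U = -8 (U = -3 - 5 = -8)
g(n, v) = -9 (g(n, v) = -8/1 - 1*1 = -8*1 - 1 = -8 - 1 = -9)
(35793 + g(211, 98))*(d + 34566) = (35793 - 9)*(7241 + 34566) = 35784*41807 = 1496021688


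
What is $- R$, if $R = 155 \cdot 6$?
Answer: $-930$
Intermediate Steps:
$R = 930$
$- R = \left(-1\right) 930 = -930$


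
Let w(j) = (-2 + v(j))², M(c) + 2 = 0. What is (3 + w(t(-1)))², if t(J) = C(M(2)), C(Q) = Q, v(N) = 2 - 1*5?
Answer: 784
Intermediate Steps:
v(N) = -3 (v(N) = 2 - 5 = -3)
M(c) = -2 (M(c) = -2 + 0 = -2)
t(J) = -2
w(j) = 25 (w(j) = (-2 - 3)² = (-5)² = 25)
(3 + w(t(-1)))² = (3 + 25)² = 28² = 784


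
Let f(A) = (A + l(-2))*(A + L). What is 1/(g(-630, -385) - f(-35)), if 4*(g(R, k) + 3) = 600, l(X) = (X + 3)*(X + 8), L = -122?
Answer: -1/4406 ≈ -0.00022696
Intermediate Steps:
l(X) = (3 + X)*(8 + X)
g(R, k) = 147 (g(R, k) = -3 + (1/4)*600 = -3 + 150 = 147)
f(A) = (-122 + A)*(6 + A) (f(A) = (A + (24 + (-2)**2 + 11*(-2)))*(A - 122) = (A + (24 + 4 - 22))*(-122 + A) = (A + 6)*(-122 + A) = (6 + A)*(-122 + A) = (-122 + A)*(6 + A))
1/(g(-630, -385) - f(-35)) = 1/(147 - (-732 + (-35)**2 - 116*(-35))) = 1/(147 - (-732 + 1225 + 4060)) = 1/(147 - 1*4553) = 1/(147 - 4553) = 1/(-4406) = -1/4406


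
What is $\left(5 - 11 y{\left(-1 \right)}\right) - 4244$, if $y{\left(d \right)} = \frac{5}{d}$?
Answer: $-4184$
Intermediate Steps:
$\left(5 - 11 y{\left(-1 \right)}\right) - 4244 = \left(5 - 11 \frac{5}{-1}\right) - 4244 = \left(5 - 11 \cdot 5 \left(-1\right)\right) - 4244 = \left(5 - -55\right) - 4244 = \left(5 + 55\right) - 4244 = 60 - 4244 = -4184$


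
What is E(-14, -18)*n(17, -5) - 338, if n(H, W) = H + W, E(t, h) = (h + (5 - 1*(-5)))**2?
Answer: 430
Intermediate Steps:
E(t, h) = (10 + h)**2 (E(t, h) = (h + (5 + 5))**2 = (h + 10)**2 = (10 + h)**2)
E(-14, -18)*n(17, -5) - 338 = (10 - 18)**2*(17 - 5) - 338 = (-8)**2*12 - 338 = 64*12 - 338 = 768 - 338 = 430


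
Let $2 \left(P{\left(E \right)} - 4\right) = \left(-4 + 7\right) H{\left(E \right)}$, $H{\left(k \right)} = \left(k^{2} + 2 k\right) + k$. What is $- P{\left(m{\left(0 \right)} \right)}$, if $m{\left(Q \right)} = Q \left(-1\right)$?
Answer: $-4$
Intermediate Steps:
$H{\left(k \right)} = k^{2} + 3 k$
$m{\left(Q \right)} = - Q$
$P{\left(E \right)} = 4 + \frac{3 E \left(3 + E\right)}{2}$ ($P{\left(E \right)} = 4 + \frac{\left(-4 + 7\right) E \left(3 + E\right)}{2} = 4 + \frac{3 E \left(3 + E\right)}{2}$)
$- P{\left(m{\left(0 \right)} \right)} = - (4 + \frac{3 \left(\left(-1\right) 0\right) \left(3 - 0\right)}{2}) = - (4 + \frac{3}{2} \cdot 0 \left(3 + 0\right)) = - (4 + \frac{3}{2} \cdot 0 \cdot 3) = - (4 + 0) = \left(-1\right) 4 = -4$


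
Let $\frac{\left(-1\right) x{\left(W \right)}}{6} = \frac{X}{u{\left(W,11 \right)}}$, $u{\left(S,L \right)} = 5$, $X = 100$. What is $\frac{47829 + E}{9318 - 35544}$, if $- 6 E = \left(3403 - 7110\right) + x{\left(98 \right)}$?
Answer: $- \frac{290801}{157356} \approx -1.848$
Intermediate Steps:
$x{\left(W \right)} = -120$ ($x{\left(W \right)} = - 6 \cdot \frac{100}{5} = - 6 \cdot 100 \cdot \frac{1}{5} = \left(-6\right) 20 = -120$)
$E = \frac{3827}{6}$ ($E = - \frac{\left(3403 - 7110\right) - 120}{6} = - \frac{-3707 - 120}{6} = \left(- \frac{1}{6}\right) \left(-3827\right) = \frac{3827}{6} \approx 637.83$)
$\frac{47829 + E}{9318 - 35544} = \frac{47829 + \frac{3827}{6}}{9318 - 35544} = \frac{290801}{6 \left(-26226\right)} = \frac{290801}{6} \left(- \frac{1}{26226}\right) = - \frac{290801}{157356}$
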